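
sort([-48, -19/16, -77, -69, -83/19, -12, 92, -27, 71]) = [-77, -69, -48, -27, -12, -83/19, -19/16, 71, 92]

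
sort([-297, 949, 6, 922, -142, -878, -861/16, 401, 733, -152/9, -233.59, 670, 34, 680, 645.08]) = [-878, -297, -233.59, -142, -861/16, -152/9, 6, 34, 401, 645.08, 670, 680, 733, 922, 949]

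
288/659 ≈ 0.437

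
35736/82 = 17868/41≈435.80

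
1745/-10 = -349/2 = -174.50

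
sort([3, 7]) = [3, 7]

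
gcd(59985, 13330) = 6665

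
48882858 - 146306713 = -97423855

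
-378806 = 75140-453946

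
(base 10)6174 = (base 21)e00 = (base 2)1100000011110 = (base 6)44330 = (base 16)181e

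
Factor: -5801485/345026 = -1*2^(-1)*5^1*11^(-1)*15683^(-1)*1160297^1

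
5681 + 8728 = 14409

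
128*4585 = 586880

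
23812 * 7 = 166684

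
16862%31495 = 16862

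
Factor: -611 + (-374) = -1 * 5^1 * 197^1 = -985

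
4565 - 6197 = -1632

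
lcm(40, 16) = 80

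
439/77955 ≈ 0.00563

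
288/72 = 4 = 4.00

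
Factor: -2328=-1*2^3*3^1*97^1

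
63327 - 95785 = -32458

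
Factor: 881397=3^2 * 11^1 * 29^1 * 307^1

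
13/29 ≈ 0.448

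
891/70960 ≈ 0.0126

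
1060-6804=-5744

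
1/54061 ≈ 0.0000185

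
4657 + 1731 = 6388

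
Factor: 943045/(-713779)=-1 * 5^1 * 11^(-2) * 17^(-1) * 347^(-1) * 188609^1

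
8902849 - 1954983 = 6947866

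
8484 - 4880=3604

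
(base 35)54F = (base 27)8GG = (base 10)6280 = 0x1888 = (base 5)200110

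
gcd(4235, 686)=7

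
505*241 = 121705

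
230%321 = 230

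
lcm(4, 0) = 0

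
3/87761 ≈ 0.0000342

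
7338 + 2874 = 10212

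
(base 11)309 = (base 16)174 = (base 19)10b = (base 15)19c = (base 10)372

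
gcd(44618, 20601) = 7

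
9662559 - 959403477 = -949740918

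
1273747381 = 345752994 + 927994387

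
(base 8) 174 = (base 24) 54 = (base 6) 324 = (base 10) 124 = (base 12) a4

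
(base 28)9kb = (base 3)101110111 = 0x1dcb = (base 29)920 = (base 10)7627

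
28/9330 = 14/4665 ≈ 0.00300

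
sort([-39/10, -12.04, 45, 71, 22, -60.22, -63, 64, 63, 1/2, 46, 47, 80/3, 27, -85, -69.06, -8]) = [-85, -69.06, -63, -60.22, -12.04, -8, -39/10, 1/2, 22, 80/3, 27, 45, 46, 47, 63, 64, 71]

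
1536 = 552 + 984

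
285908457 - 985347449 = -699438992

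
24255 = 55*441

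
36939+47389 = 84328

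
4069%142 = 93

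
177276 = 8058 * 22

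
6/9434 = 3/4717 ≈ 0.000636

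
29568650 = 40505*730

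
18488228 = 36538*506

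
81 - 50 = 31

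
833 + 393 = 1226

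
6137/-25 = -245 - 12/25 = -245.48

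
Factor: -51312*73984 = -1*2^12*3^1*17^2*1069^1 = -3796267008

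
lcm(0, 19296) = 0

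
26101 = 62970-36869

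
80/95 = 16/19 ≈ 0.842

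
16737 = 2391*7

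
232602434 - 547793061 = -315190627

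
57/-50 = -1 - 7/50 = -1.14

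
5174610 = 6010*861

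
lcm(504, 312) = 6552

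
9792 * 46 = 450432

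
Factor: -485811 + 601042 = 139^1 * 829^1 = 115231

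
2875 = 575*5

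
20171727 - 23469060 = -3297333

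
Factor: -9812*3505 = -1*2^2*5^1*11^1*223^1*701^1 = -34391060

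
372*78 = 29016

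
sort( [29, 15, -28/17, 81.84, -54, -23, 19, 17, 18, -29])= [-54, -29, -23, -28/17, 15, 17, 18, 19, 29, 81.84]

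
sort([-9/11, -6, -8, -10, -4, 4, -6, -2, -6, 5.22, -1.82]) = [-10, -8, -6, -6, -6, -4, -2, -1.82, -9/11, 4, 5.22]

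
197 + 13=210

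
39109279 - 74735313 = -35626034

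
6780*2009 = 13621020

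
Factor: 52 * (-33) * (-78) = 2^3 * 3^2 * 11^1 * 13^2 = 133848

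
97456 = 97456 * 1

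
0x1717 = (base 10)5911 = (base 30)6h1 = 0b1011100010111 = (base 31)64l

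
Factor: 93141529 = 13^1*7164733^1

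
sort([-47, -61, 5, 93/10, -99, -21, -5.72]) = [-99, -61, -47, -21, -5.72, 5, 93/10]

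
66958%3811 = 2171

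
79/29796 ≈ 0.00265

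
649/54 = 12 + 1/54 ≈ 12.02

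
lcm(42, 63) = 126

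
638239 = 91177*7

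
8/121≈0.0661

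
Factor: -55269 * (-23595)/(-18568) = -1 * 2^(-3) * 3^4 * 5^1 * 11^1 * 13^1 * 23^1 * 89^1 * 211^(-1) = -118552005/1688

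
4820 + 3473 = 8293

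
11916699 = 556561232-544644533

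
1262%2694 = 1262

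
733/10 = 73 + 3/10 = 73.30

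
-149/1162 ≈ -0.128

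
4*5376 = 21504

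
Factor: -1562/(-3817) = 2^1*71^1*347^(-1) = 142/347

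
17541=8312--9229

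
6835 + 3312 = 10147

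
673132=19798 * 34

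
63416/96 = 7927/12 ≈ 660.58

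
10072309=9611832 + 460477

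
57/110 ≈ 0.518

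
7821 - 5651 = 2170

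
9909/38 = 260 + 29/38 ≈ 260.76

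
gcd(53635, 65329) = 1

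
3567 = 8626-5059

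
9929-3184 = 6745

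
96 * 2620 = 251520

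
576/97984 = 9/1531 ≈ 0.00588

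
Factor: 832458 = 2^1*3^1*11^1*12613^1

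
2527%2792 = 2527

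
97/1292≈0.0751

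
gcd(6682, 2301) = 13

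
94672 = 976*97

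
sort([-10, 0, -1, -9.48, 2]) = [-10, -9.48, -1, 0, 2]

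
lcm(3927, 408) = 31416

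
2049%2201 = 2049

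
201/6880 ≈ 0.0292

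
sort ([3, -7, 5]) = [-7, 3, 5]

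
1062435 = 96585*11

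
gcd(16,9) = 1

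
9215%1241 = 528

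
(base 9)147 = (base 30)44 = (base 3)11121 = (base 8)174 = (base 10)124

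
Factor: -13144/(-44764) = 2^1*19^(-2)*53^1 = 106/361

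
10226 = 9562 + 664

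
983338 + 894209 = 1877547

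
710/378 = 1 + 166/189 ≈ 1.88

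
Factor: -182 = -1*2^1*7^1*13^1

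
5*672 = 3360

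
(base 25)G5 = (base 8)625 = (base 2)110010101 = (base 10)405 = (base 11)339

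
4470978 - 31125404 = -26654426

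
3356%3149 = 207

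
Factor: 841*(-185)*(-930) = 2^1*3^1*5^2*29^2*31^1*37^1 = 144694050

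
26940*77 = 2074380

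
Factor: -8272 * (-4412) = 2^6 * 11^1 * 47^1 * 1103^1 = 36496064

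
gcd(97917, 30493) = 1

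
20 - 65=-45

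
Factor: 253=11^1*23^1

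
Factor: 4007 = 4007^1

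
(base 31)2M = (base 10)84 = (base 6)220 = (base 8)124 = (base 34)2G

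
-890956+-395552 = -1286508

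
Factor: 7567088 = 2^4*313^1*1511^1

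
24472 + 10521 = 34993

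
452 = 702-250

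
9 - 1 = 8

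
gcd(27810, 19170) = 270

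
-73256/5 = -14651 - 1/5 = -14651.20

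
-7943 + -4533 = -12476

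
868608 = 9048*96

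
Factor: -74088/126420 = -1 * 2^1 * 3^2 * 5^(-1) * 7^1 * 43^(-1) = -126/215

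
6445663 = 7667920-1222257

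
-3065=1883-4948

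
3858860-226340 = 3632520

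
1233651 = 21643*57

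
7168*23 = 164864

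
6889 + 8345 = 15234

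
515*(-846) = -435690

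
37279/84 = 443+67/84 ≈ 443.80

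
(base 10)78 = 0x4e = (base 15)53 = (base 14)58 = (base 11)71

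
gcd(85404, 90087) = 3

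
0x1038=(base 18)cec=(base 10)4152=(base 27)5il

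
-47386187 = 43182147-90568334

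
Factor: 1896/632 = 3^1 = 3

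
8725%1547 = 990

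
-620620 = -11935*52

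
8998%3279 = 2440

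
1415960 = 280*5057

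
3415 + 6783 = 10198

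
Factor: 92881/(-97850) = -1*2^(-1)*5^(-2)*19^(-1)*103^(-1)*293^1*317^1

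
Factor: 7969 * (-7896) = -1 * 2^3 * 3^1 * 7^1 * 13^1 * 47^1 * 613^1 = -62923224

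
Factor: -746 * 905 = -1 * 2^1 * 5^1 * 181^1 * 373^1 = -675130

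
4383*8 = 35064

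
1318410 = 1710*771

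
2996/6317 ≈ 0.474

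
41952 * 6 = 251712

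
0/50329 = 0 = 0.00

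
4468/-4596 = -1117/1149 ≈ -0.972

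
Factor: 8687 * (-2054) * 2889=-1 * 2^1 * 3^3 * 7^1 * 13^1 * 17^1 * 73^1 * 79^1 * 107^1=-51548710122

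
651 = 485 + 166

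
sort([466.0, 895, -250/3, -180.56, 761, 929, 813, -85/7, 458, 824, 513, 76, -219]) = [-219, -180.56, -250/3, -85/7, 76, 458, 466.0, 513, 761, 813, 824, 895, 929]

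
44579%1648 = 83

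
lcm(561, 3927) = 3927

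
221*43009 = 9504989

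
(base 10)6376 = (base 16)18e8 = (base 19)hcb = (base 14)2476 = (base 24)b1g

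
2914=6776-3862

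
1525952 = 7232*211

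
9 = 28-19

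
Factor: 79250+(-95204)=-1*2^1*3^1*2659^1=-15954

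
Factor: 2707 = 2707^1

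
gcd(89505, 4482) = 27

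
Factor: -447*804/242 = -1*2^1*3^2*11^(-2)*67^1*149^1 = -179694/121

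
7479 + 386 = 7865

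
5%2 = 1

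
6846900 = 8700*787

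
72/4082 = 36/2041 ≈ 0.0176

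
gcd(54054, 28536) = 6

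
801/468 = 1 + 37/52 ≈ 1.71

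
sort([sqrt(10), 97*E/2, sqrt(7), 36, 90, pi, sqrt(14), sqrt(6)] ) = [sqrt(6), sqrt(7), pi, sqrt(10), sqrt(14), 36, 90, 97*E/2] 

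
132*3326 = 439032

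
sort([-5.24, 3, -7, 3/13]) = [-7, -5.24, 3/13, 3]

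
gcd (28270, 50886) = 5654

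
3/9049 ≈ 0.000332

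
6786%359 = 324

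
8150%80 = 70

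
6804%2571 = 1662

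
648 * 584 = 378432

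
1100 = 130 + 970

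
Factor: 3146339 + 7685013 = 2^3*7^2*27631^1 = 10831352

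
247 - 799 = -552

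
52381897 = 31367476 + 21014421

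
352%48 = 16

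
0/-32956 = 0 = 0.00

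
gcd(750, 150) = 150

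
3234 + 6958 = 10192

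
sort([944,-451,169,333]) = [-451,169,333,944]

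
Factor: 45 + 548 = 593^1 = 593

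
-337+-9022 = -9359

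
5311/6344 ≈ 0.837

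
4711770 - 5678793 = -967023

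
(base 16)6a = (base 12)8a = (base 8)152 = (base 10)106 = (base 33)37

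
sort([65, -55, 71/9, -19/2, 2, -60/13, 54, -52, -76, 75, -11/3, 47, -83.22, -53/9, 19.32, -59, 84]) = [-83.22, -76, -59, -55, -52, -19/2, -53/9, -60/13, -11/3, 2, 71/9, 19.32, 47, 54, 65, 75, 84]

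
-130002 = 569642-699644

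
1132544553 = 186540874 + 946003679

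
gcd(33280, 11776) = 512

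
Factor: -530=-1*2^1*5^1*53^1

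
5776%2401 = 974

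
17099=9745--7354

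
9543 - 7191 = 2352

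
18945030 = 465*40742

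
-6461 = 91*(-71)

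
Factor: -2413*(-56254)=2^1*11^1*19^1*127^1*2557^1=135740902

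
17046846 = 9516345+7530501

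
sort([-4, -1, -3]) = [-4, -3, -1]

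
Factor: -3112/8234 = -1 * 2^2 * 23^(-1) * 179^(-1) * 389^1 = -1556/4117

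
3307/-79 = -41 - 68/79 ≈ -41.86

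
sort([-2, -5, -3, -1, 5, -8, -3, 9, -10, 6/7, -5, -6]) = [-10, -8, -6, -5, -5, -3, -3, -2, -1, 6/7, 5, 9]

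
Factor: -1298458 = -1*2^1*7^1*163^1*569^1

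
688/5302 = 344/2651 ≈ 0.130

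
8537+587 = 9124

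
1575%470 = 165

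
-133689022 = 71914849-205603871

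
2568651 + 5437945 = 8006596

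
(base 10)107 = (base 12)8b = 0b1101011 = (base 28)3n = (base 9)128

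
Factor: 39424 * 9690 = 2^10 * 3^1 * 5^1 * 7^1 * 11^1 * 17^1 * 19^1 = 382018560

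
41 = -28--69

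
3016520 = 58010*52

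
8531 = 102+8429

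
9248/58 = 159 + 13/29 ≈ 159.45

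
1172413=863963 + 308450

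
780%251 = 27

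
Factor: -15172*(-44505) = 2^2*3^2*5^1*23^1*43^1*3793^1 = 675229860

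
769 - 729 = 40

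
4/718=2/359 ≈ 0.00557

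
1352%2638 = 1352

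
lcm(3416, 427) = 3416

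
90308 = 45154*2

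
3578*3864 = 13825392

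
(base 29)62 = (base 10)176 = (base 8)260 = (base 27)6e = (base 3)20112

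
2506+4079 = 6585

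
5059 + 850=5909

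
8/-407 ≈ -0.0197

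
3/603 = 1/201 ≈ 0.00498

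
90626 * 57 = 5165682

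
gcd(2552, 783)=29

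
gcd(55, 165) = 55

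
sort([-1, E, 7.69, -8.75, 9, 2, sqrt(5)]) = [-8.75, -1, 2, sqrt(5), E, 7.69, 9]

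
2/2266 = 1/1133 ≈ 0.000883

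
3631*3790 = 13761490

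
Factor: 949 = 13^1*73^1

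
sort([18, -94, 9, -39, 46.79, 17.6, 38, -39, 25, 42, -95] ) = [-95, -94, -39, -39, 9, 17.6, 18, 25, 38, 42, 46.79] 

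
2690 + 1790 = 4480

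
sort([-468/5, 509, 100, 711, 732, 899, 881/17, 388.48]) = [-468/5, 881/17, 100, 388.48, 509, 711, 732, 899]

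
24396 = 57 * 428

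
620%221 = 178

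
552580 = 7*78940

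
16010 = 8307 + 7703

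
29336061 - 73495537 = -44159476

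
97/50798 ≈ 0.00191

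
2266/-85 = -26 - 56/85 ≈ -26.66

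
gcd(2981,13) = 1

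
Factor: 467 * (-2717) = -1 * 11^1 * 13^1 * 19^1 * 467^1 = -1268839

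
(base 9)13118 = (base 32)8ke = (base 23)gge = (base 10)8846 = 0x228e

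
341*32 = 10912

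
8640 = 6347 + 2293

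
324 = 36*9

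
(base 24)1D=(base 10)37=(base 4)211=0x25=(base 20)1H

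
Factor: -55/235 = -1*11^1*47^(-1) = -11/47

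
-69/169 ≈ -0.408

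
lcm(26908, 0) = 0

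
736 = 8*92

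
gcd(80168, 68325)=911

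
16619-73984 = -57365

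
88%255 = 88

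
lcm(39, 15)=195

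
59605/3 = 19868 + 1/3 ≈ 19868.33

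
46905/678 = 15635/226 ≈ 69.18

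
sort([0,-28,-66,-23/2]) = [-66,-28,-23/2,0]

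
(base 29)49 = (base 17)76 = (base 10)125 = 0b1111101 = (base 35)3k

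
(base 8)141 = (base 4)1201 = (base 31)34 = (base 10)97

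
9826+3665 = 13491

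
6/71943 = 2/23981 ≈ 0.0000834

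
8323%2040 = 163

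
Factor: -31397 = -1*31397^1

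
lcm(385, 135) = 10395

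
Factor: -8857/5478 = -1 * 2^(-1) * 3^(-1) * 11^(-1) * 17^1 * 83^(-1) * 521^1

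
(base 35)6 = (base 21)6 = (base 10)6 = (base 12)6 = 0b110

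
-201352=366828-568180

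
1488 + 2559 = 4047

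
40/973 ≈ 0.0411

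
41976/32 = 5247/4 = 1311.75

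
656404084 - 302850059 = 353554025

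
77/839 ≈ 0.0918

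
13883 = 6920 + 6963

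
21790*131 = 2854490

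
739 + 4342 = 5081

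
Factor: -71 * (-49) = 7^2 * 71^1 = 3479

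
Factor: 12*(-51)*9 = -1*2^2*3^4*17^1 = -5508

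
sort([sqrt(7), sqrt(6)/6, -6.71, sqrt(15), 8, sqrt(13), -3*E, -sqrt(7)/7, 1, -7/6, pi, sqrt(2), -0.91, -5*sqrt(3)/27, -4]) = [-3*E, -6.71, -4, -7/6, -0.91, -sqrt(7)/7, -5*sqrt(3)/27, sqrt(6)/6, 1, sqrt(2), sqrt(7), pi, sqrt(13), sqrt(15), 8]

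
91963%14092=7411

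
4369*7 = 30583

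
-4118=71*(-58)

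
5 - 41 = -36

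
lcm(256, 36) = 2304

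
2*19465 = 38930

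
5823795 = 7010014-1186219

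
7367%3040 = 1287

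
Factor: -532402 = -1 * 2^1 * 13^1 * 20477^1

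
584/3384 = 73/423 ≈ 0.173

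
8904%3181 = 2542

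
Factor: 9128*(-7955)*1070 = -1*2^4*5^2*7^1*37^1*43^1*107^1*163^1 = -77696166800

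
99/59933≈0.00165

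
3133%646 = 549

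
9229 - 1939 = 7290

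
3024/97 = 31 + 17/97 ≈ 31.18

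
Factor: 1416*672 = 2^8*3^2*7^1*59^1 = 951552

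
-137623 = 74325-211948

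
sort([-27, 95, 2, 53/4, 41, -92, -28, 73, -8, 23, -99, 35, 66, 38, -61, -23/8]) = [-99, -92, -61, -28, -27, -8, -23/8, 2, 53/4, 23, 35, 38, 41, 66, 73, 95]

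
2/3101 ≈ 0.000645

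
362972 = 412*881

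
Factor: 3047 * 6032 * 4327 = 2^4 * 11^1 * 13^1 * 29^1 * 277^1 * 4327^1 = 79528113808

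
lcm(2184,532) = 41496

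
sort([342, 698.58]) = [342, 698.58]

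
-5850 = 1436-7286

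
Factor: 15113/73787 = 17^1 * 83^(-1) = 17/83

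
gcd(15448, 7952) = 8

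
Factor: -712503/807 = -1 * 3^2 * 11^1 * 269^(-1) * 2399^1 = -237501/269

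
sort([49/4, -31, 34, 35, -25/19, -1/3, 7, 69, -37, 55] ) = [-37, -31, -25/19, -1/3, 7, 49/4, 34, 35, 55, 69] 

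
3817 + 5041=8858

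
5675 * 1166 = 6617050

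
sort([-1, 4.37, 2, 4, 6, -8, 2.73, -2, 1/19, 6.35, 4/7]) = [-8, -2, -1, 1/19, 4/7, 2, 2.73, 4, 4.37, 6, 6.35]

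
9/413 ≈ 0.0218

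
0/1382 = 0 = 0.00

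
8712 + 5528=14240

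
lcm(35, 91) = 455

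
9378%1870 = 28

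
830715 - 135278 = 695437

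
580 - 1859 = -1279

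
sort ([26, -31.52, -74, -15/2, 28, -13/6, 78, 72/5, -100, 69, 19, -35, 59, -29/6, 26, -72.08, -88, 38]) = [-100, -88, -74, -72.08, -35, -31.52, -15/2, -29/6, -13/6, 72/5, 19, 26, 26, 28, 38, 59, 69, 78]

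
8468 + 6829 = 15297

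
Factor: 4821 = 3^1*1607^1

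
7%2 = 1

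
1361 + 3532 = 4893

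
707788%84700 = 30188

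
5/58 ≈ 0.0862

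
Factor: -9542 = -1*2^1*13^1*367^1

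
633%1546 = 633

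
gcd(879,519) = 3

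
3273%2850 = 423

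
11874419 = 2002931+9871488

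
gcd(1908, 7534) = 2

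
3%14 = 3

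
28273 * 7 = 197911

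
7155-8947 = -1792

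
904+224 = 1128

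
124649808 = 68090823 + 56558985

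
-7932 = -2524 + -5408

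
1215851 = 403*3017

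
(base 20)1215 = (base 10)8825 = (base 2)10001001111001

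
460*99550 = 45793000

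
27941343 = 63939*437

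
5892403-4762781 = 1129622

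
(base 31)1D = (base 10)44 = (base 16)2C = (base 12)38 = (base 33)1B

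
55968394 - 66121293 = -10152899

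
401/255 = 1+146/255≈1.57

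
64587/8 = 8073 + 3/8≈8073.38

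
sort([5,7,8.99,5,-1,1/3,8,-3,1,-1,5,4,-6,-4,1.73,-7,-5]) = [-7,-6,-5,-4,-3,-1,-1,1/3,1,1.73,4,5,5,5,7,8,8.99]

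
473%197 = 79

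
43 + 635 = 678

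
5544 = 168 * 33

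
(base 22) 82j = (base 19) ah2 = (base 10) 3935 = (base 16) f5f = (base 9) 5352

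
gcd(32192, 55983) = 1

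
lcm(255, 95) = 4845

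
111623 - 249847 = -138224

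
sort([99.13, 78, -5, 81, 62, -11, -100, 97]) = [-100, -11, -5, 62, 78, 81, 97, 99.13]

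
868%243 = 139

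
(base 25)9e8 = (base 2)1011101011111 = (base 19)gah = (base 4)1131133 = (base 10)5983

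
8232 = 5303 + 2929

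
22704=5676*4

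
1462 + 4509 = 5971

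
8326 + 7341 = 15667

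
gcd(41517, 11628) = 9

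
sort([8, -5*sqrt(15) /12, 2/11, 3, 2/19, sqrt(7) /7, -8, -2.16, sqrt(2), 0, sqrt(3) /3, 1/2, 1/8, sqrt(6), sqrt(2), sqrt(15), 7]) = [-8, -2.16, -5*sqrt(15) /12, 0, 2/19, 1/8, 2/11, sqrt(7) /7, 1/2, sqrt(3) /3, sqrt(2), sqrt(2), sqrt(6), 3, sqrt(15), 7, 8]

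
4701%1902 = 897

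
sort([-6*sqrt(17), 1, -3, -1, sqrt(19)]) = [-6*sqrt(17), -3, -1, 1, sqrt(19)]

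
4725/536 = 8+437/536 ≈ 8.82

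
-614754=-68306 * 9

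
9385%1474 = 541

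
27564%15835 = 11729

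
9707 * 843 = 8183001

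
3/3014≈0.000995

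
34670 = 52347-17677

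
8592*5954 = 51156768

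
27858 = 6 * 4643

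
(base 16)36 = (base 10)54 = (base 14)3c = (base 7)105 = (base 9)60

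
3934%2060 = 1874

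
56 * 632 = 35392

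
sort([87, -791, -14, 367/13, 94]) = [-791, -14, 367/13, 87, 94]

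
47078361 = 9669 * 4869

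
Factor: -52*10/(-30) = 2^2*3^(-1)*13^1 = 52/3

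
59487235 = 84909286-25422051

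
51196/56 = 12799/14 ≈ 914.21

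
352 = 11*32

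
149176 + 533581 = 682757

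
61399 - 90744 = -29345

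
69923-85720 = -15797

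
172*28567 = 4913524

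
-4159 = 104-4263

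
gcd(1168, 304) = 16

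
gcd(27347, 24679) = 667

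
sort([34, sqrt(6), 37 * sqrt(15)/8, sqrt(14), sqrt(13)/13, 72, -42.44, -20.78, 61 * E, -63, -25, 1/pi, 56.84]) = [-63, -42.44, -25, -20.78, sqrt(13)/13, 1/pi, sqrt(6), sqrt(14), 37 * sqrt(15)/8, 34, 56.84, 72, 61 * E]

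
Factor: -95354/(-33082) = 7^2 * 17^(-1) = 49/17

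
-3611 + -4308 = -7919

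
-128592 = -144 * 893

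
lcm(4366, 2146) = 126614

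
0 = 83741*0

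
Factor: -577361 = -1*29^1*43^1*463^1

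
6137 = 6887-750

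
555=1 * 555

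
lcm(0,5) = 0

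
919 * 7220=6635180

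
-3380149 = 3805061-7185210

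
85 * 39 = 3315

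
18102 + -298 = 17804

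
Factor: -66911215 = -1*5^1*7^2*273107^1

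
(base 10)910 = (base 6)4114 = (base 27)16j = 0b1110001110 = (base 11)758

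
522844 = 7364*71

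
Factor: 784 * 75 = 2^4 * 3^1 * 5^2 * 7^2 = 58800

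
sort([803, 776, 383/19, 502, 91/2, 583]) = [383/19, 91/2, 502, 583, 776, 803]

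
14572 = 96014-81442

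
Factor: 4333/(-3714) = -1 * 2^(-1) * 3^(-1) * 7^1 = -7/6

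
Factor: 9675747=3^3*223^1*1607^1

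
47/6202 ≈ 0.00758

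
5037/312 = 1679/104 ≈ 16.14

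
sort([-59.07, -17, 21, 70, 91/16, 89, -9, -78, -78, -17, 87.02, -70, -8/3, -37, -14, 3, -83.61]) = [-83.61, -78, -78, -70, -59.07, -37, -17, -17, -14, -9, -8/3, 3, 91/16, 21, 70, 87.02, 89]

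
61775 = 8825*7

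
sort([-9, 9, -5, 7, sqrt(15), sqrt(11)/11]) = [-9, -5, sqrt(11)/11, sqrt(15), 7, 9]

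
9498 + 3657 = 13155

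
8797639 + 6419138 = 15216777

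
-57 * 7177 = -409089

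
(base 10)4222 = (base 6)31314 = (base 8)10176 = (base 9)5711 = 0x107e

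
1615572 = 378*4274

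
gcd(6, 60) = 6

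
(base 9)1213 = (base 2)1110000111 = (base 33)rc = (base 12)633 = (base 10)903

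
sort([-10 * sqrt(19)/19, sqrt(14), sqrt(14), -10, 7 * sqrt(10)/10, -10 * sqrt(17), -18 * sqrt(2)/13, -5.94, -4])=[-10 * sqrt(17), -10, -5.94, -4, -10 * sqrt(19)/19, -18 * sqrt(2)/13, 7 * sqrt(10)/10, sqrt(14), sqrt(14)]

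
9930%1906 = 400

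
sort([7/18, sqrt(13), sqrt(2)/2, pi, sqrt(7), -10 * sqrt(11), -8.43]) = [-10 * sqrt(11), -8.43, 7/18, sqrt(2)/2, sqrt(7), pi, sqrt(13)]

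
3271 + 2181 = 5452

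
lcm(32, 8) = 32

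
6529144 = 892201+5636943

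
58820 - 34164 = 24656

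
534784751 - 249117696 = 285667055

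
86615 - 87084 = -469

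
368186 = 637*578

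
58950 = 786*75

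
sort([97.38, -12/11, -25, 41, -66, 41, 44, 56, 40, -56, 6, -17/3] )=[-66, -56, -25, -17/3, -12/11, 6, 40, 41, 41, 44, 56, 97.38] 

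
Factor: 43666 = 2^1*7^1*3119^1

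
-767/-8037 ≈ 0.0954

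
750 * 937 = 702750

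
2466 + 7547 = 10013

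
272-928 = -656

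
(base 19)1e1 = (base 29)lj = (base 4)21310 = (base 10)628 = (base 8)1164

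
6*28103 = 168618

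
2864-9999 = -7135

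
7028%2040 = 908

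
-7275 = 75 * (-97)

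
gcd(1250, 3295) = 5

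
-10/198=-5/99 ≈ -0.0505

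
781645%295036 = 191573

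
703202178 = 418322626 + 284879552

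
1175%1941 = 1175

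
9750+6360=16110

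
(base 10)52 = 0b110100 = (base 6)124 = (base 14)3a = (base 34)1i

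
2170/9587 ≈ 0.226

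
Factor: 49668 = 2^2 * 3^1 * 4139^1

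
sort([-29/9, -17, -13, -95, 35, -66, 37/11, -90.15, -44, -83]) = [-95, -90.15, -83, -66, -44, -17, -13, -29/9, 37/11, 35]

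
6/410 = 3/205 ≈ 0.0146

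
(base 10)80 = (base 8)120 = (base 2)1010000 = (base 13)62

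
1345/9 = 149 + 4/9 ≈ 149.44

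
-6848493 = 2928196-9776689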